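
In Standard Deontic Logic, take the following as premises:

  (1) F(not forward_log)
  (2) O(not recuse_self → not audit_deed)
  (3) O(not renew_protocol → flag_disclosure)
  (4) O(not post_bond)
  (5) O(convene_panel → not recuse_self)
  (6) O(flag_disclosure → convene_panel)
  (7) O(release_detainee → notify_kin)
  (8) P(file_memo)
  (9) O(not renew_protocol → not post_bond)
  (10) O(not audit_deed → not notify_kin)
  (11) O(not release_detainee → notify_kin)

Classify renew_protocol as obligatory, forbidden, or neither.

Obligatory

By case analysis on not release_detainee: premise 11 gives O(not release_detainee → notify_kin) and premise 7 gives O(release_detainee → notify_kin), so O(notify_kin) either way.
Premise 10, O(not audit_deed → not notify_kin), contraposes to O(notify_kin → audit_deed); with O(notify_kin) we get O(audit_deed).
Premise 2 is O(not recuse_self → not audit_deed); contrapositively O(audit_deed → recuse_self). Since O(audit_deed) holds, K gives O(recuse_self).
Premise 5, O(convene_panel → not recuse_self), contraposes to O(recuse_self → not convene_panel); with O(recuse_self) we get O(not convene_panel).
The contrapositive of premise 6 (O(flag_disclosure → convene_panel)) is O(not convene_panel → not flag_disclosure), and O(not convene_panel) is already established, so O(not flag_disclosure).
Premise 3 is O(not renew_protocol → flag_disclosure); contrapositively O(not flag_disclosure → renew_protocol). Since O(not flag_disclosure) holds, K gives O(renew_protocol).
Premises 1, 4, 8, 9 do not contribute to this derivation.
Hence renew_protocol is obligatory.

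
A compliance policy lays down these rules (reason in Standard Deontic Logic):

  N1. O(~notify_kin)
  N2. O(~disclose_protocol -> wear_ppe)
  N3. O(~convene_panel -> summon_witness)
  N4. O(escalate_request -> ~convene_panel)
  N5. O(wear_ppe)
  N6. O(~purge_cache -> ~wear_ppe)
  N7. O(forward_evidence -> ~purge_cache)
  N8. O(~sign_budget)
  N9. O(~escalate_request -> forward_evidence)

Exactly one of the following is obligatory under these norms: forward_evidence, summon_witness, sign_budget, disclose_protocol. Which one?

summon_witness

Premise 5 gives O(wear_ppe).
Premise 6 is O(~purge_cache -> ~wear_ppe); contrapositively O(wear_ppe -> purge_cache). Since O(wear_ppe) holds, K gives O(purge_cache).
The contrapositive of premise 7 (O(forward_evidence -> ~purge_cache)) is O(purge_cache -> ~forward_evidence), and O(purge_cache) is already established, so O(~forward_evidence).
Premise 9 is O(~escalate_request -> forward_evidence); contrapositively O(~forward_evidence -> escalate_request). Since O(~forward_evidence) holds, K gives O(escalate_request).
Applying K to premise 4 (O(escalate_request -> ~convene_panel)) and O(escalate_request) yields O(~convene_panel).
From O(~convene_panel) and premise 3, O(~convene_panel -> summon_witness), we obtain O(summon_witness).
So O(summon_witness) holds — summon_witness is obligatory. None of the other listed options is made obligatory by any chain of premises.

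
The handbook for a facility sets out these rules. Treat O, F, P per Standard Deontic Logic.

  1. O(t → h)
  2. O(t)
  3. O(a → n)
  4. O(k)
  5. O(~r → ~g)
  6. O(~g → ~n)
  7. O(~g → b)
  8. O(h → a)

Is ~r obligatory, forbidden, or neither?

Premise 2 states O(t) outright.
With premise 1, O(t → h), the K-axiom yields O(h).
From O(h) and premise 8, O(h → a), we obtain O(a).
Premise 3 is O(a → n); since O(a), deontic closure gives O(n).
The contrapositive of premise 6 (O(~g → ~n)) is O(n → g), and O(n) is already established, so O(g).
Premise 5, O(~r → ~g), contraposes to O(g → r); with O(g) we get O(r).
Premises 4, 7 do not contribute to this derivation.
Thus O(r), which is F(~r): ~r is forbidden.

Forbidden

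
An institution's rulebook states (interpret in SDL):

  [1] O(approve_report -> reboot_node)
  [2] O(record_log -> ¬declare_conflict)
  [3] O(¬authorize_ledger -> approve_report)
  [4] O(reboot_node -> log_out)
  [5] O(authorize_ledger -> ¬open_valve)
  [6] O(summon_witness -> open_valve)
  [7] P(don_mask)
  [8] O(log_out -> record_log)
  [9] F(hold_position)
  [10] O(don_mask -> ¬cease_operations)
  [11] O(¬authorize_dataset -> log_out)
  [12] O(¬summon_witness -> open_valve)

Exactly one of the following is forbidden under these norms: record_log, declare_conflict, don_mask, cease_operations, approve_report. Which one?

Premises 6 and 12 are O(summon_witness -> open_valve) and O(¬summon_witness -> open_valve); every ideal world satisfies summon_witness or ¬summon_witness, so in either case open_valve holds — hence O(open_valve).
The contrapositive of premise 5 (O(authorize_ledger -> ¬open_valve)) is O(open_valve -> ¬authorize_ledger), and O(open_valve) is already established, so O(¬authorize_ledger).
Applying K to premise 3 (O(¬authorize_ledger -> approve_report)) and O(¬authorize_ledger) yields O(approve_report).
From O(approve_report) and premise 1, O(approve_report -> reboot_node), we obtain O(reboot_node).
With premise 4, O(reboot_node -> log_out), the K-axiom yields O(log_out).
Applying K to premise 8 (O(log_out -> record_log)) and O(log_out) yields O(record_log).
From O(record_log) and premise 2, O(record_log -> ¬declare_conflict), we obtain O(¬declare_conflict).
So O(¬declare_conflict) holds, i.e. declare_conflict is forbidden. None of the other listed options is forbidden under the premises.

declare_conflict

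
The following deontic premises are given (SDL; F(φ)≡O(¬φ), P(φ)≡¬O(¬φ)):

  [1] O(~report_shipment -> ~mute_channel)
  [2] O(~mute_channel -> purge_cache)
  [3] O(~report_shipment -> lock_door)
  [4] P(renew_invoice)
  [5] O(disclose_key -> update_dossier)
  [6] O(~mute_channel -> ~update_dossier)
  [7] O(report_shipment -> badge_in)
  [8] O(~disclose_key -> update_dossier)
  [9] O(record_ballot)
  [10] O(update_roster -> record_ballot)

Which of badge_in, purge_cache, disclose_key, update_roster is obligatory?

Premises 8 and 5 are O(~disclose_key -> update_dossier) and O(disclose_key -> update_dossier); every ideal world satisfies ~disclose_key or disclose_key, so in either case update_dossier holds — hence O(update_dossier).
The contrapositive of premise 6 (O(~mute_channel -> ~update_dossier)) is O(update_dossier -> mute_channel), and O(update_dossier) is already established, so O(mute_channel).
Premise 1, O(~report_shipment -> ~mute_channel), contraposes to O(mute_channel -> report_shipment); with O(mute_channel) we get O(report_shipment).
From O(report_shipment) and premise 7, O(report_shipment -> badge_in), we obtain O(badge_in).
So O(badge_in) holds — badge_in is obligatory. None of the other listed options is made obligatory by any chain of premises.

badge_in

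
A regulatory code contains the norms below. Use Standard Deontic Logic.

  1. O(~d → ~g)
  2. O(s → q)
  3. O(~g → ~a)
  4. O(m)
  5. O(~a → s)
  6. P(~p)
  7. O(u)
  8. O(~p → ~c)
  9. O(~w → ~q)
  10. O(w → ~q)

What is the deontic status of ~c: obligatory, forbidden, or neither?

Premise 8 is O(~p → ~c), but O(~p) is not derivable from the premises (the permission P(~p) asserts only ~O(p), not O(~p)), so it does not yield O(~c).
No premise or chain of K-axiom applications forces O(~c), and none forces O(c). So ~c is neither obligatory nor forbidden under these norms.

Neither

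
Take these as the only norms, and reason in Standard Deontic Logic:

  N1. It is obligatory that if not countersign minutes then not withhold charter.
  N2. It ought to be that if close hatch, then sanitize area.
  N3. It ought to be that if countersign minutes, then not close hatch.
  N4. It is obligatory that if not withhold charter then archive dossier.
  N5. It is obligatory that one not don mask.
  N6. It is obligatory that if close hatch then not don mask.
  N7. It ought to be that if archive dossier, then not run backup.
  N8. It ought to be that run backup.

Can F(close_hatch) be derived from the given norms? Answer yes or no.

Premise 8 states O(run_backup) outright.
Premise 7 is O(archive_dossier → ¬run_backup); contrapositively O(run_backup → ¬archive_dossier). Since O(run_backup) holds, K gives O(¬archive_dossier).
Premise 4 is O(¬withhold_charter → archive_dossier); contrapositively O(¬archive_dossier → withhold_charter). Since O(¬archive_dossier) holds, K gives O(withhold_charter).
Premise 1 is O(¬countersign_minutes → ¬withhold_charter); contrapositively O(withhold_charter → countersign_minutes). Since O(withhold_charter) holds, K gives O(countersign_minutes).
Applying K to premise 3 (O(countersign_minutes → ¬close_hatch)) and O(countersign_minutes) yields O(¬close_hatch).
Premises 2, 5, 6 do not contribute to this derivation.
So O(¬close_hatch) holds, i.e. F(close_hatch). The claim follows.

Yes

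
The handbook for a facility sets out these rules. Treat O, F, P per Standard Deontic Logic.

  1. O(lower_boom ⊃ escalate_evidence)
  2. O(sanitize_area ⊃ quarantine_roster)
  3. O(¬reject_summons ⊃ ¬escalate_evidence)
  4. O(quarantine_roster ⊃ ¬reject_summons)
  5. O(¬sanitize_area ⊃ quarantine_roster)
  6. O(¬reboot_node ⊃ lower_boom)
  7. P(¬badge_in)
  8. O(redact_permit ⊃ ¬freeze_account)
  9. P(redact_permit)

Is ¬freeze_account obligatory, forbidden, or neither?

Premise 8 is O(redact_permit ⊃ ¬freeze_account), but O(redact_permit) is not derivable from the premises (the permission P(redact_permit) asserts only ¬O(¬redact_permit), not O(redact_permit)), so it does not yield O(¬freeze_account).
No premise or chain of K-axiom applications forces O(¬freeze_account), and none forces O(freeze_account). So ¬freeze_account is neither obligatory nor forbidden under these norms.

Neither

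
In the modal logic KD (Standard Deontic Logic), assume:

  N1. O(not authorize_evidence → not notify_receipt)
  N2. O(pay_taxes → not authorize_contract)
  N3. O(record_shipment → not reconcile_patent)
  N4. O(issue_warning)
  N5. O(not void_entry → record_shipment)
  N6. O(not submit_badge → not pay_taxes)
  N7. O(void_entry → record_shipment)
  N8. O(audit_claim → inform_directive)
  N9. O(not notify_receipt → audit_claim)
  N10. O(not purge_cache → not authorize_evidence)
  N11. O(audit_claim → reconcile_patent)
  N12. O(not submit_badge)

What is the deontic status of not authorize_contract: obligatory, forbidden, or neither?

Premise 2 is O(pay_taxes → not authorize_contract), but O(pay_taxes) is not derivable from the premises, so it does not yield O(not authorize_contract).
No premise or chain of K-axiom applications forces O(not authorize_contract), and none forces O(authorize_contract). So not authorize_contract is neither obligatory nor forbidden under these norms.

Neither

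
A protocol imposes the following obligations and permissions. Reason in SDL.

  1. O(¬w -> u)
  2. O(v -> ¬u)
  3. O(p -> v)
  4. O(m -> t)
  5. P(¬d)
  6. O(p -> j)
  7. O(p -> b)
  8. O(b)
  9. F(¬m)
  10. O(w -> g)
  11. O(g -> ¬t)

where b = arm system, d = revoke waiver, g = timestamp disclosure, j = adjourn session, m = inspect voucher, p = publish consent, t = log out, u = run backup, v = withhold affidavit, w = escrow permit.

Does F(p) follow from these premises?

Yes

Premise 9 is F(¬m), i.e. O(m).
Applying K to premise 4 (O(m -> t)) and O(m) yields O(t).
Premise 11 is O(g -> ¬t); contrapositively O(t -> ¬g). Since O(t) holds, K gives O(¬g).
The contrapositive of premise 10 (O(w -> g)) is O(¬g -> ¬w), and O(¬g) is already established, so O(¬w).
From O(¬w) and premise 1, O(¬w -> u), we obtain O(u).
Premise 2, O(v -> ¬u), contraposes to O(u -> ¬v); with O(u) we get O(¬v).
Premise 3, O(p -> v), contraposes to O(¬v -> ¬p); with O(¬v) we get O(¬p).
Premises 5, 6, 7, 8 do not contribute to this derivation.
So O(¬p) holds, i.e. F(p). The claim follows.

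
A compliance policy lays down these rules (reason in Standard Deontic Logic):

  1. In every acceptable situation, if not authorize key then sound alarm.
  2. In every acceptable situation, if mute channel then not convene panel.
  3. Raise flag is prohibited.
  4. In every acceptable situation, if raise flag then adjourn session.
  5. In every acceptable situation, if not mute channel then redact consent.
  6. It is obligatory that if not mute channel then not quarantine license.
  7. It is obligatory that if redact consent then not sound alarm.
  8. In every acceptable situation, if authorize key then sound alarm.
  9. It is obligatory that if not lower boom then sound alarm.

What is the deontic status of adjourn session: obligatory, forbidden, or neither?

Premise 4 is O(raise_flag → adjourn_session), but O(raise_flag) is not derivable from the premises, so it does not yield O(adjourn_session).
No premise or chain of K-axiom applications forces O(adjourn_session), and none forces O(¬adjourn_session). So adjourn_session is neither obligatory nor forbidden under these norms.

Neither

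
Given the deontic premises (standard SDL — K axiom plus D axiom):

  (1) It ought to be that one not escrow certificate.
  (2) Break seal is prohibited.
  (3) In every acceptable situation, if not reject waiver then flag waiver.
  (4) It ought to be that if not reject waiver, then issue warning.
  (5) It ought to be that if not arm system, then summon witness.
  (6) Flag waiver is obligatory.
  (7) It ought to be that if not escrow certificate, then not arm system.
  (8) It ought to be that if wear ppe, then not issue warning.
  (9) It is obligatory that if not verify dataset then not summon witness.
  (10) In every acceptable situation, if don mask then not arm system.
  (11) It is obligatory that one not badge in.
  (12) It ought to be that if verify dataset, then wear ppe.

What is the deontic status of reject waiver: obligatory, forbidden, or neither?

Premise 1 states O(¬escrow_certificate) outright.
With premise 7, O(¬escrow_certificate → ¬arm_system), the K-axiom yields O(¬arm_system).
Premise 5 is O(¬arm_system → summon_witness); since O(¬arm_system), deontic closure gives O(summon_witness).
The contrapositive of premise 9 (O(¬verify_dataset → ¬summon_witness)) is O(summon_witness → verify_dataset), and O(summon_witness) is already established, so O(verify_dataset).
Applying K to premise 12 (O(verify_dataset → wear_ppe)) and O(verify_dataset) yields O(wear_ppe).
Premise 8 is O(wear_ppe → ¬issue_warning); since O(wear_ppe), deontic closure gives O(¬issue_warning).
Premise 4 is O(¬reject_waiver → issue_warning); contrapositively O(¬issue_warning → reject_waiver). Since O(¬issue_warning) holds, K gives O(reject_waiver).
Premises 2, 3, 6, 10, 11 do not contribute to this derivation.
Hence reject_waiver is obligatory.

Obligatory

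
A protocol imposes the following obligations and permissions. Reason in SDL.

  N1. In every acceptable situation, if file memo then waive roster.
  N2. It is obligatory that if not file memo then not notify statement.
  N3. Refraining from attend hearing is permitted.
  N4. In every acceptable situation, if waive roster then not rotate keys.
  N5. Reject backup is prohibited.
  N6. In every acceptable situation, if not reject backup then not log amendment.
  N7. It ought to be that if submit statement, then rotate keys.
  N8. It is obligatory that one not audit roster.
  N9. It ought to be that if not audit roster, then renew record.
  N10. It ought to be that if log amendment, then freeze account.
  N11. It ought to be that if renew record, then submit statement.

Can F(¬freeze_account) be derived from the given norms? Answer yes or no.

Premise 10 is O(log_amendment → freeze_account), but O(log_amendment) is not derivable from the premises, so it does not yield O(freeze_account).
No other premise forces O(freeze_account). An ideal world satisfying every premise can still have ¬freeze_account true, so F(¬freeze_account) is not derivable.

No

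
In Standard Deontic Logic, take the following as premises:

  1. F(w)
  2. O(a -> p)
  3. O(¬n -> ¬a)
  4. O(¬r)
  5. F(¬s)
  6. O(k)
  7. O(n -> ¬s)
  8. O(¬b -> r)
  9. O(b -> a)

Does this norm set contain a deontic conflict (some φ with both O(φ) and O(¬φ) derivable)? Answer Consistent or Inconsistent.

Inconsistent

F(¬s) at premise 5 means O(s).
Premise 7 is O(n -> ¬s); contrapositively O(s -> ¬n). Since O(s) holds, K gives O(¬n).
From O(¬n) and premise 3, O(¬n -> ¬a), we obtain O(¬a).
Premise 9, O(b -> a), contraposes to O(¬a -> ¬b); with O(¬a) we get O(¬b).
Premise 8 is O(¬b -> r); since O(¬b), deontic closure gives O(r).
Yet premise 4 states O(¬r).
We now have both O(r) and O(¬r) — r is simultaneously obligatory and forbidden, violating the D-axiom.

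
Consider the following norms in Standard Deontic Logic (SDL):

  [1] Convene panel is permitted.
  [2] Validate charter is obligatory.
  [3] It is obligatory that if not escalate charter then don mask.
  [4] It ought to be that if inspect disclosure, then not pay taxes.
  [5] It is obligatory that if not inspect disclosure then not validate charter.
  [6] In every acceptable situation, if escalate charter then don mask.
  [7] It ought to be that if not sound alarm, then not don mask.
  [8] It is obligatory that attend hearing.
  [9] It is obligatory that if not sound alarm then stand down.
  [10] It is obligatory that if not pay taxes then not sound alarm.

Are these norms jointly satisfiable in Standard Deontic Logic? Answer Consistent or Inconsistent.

Premises 6 and 3 cover both cases: O(escalate_charter → don_mask) and O(¬escalate_charter → don_mask). Since escalate_charter ∨ ¬escalate_charter is a tautology, O(don_mask) follows.
Premise 7 is O(¬sound_alarm → ¬don_mask); contrapositively O(don_mask → sound_alarm). Since O(don_mask) holds, K gives O(sound_alarm).
The contrapositive of premise 10 (O(¬pay_taxes → ¬sound_alarm)) is O(sound_alarm → pay_taxes), and O(sound_alarm) is already established, so O(pay_taxes).
Premise 4, O(inspect_disclosure → ¬pay_taxes), contraposes to O(pay_taxes → ¬inspect_disclosure); with O(pay_taxes) we get O(¬inspect_disclosure).
Applying K to premise 5 (O(¬inspect_disclosure → ¬validate_charter)) and O(¬inspect_disclosure) yields O(¬validate_charter).
Yet premise 2 states O(validate_charter).
We now have both O(¬validate_charter) and O(validate_charter) — validate_charter is simultaneously obligatory and forbidden, violating the D-axiom.

Inconsistent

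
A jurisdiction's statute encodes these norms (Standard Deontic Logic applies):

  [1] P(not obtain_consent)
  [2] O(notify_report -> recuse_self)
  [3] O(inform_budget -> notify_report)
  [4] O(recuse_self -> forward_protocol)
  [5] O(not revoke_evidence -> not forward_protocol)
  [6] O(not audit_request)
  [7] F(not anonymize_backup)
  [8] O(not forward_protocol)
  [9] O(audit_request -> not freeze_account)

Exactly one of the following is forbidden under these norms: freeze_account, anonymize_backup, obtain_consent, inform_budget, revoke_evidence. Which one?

inform_budget

Premise 8 states O(not forward_protocol) outright.
Premise 4 is O(recuse_self -> forward_protocol); contrapositively O(not forward_protocol -> not recuse_self). Since O(not forward_protocol) holds, K gives O(not recuse_self).
Premise 2 is O(notify_report -> recuse_self); contrapositively O(not recuse_self -> not notify_report). Since O(not recuse_self) holds, K gives O(not notify_report).
Premise 3, O(inform_budget -> notify_report), contraposes to O(not notify_report -> not inform_budget); with O(not notify_report) we get O(not inform_budget).
So O(not inform_budget) holds, i.e. inform_budget is forbidden. None of the other listed options is forbidden under the premises.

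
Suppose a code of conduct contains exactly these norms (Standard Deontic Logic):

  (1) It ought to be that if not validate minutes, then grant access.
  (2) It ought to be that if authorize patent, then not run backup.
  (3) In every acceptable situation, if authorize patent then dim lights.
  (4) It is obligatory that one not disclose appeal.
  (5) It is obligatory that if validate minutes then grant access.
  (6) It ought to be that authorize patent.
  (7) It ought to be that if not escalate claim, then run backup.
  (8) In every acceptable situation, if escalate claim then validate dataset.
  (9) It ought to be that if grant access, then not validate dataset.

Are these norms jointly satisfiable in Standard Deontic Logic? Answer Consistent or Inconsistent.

Premises 5 and 1 are O(validate_minutes → grant_access) and O(¬validate_minutes → grant_access); every ideal world satisfies validate_minutes or ¬validate_minutes, so in either case grant_access holds — hence O(grant_access).
With premise 9, O(grant_access → ¬validate_dataset), the K-axiom yields O(¬validate_dataset).
Premise 8 is O(escalate_claim → validate_dataset); contrapositively O(¬validate_dataset → ¬escalate_claim). Since O(¬validate_dataset) holds, K gives O(¬escalate_claim).
From O(¬escalate_claim) and premise 7, O(¬escalate_claim → run_backup), we obtain O(run_backup).
Premise 2, O(authorize_patent → ¬run_backup), contraposes to O(run_backup → ¬authorize_patent); with O(run_backup) we get O(¬authorize_patent).
Yet premise 6 states O(authorize_patent).
We now have both O(¬authorize_patent) and O(authorize_patent) — authorize_patent is simultaneously obligatory and forbidden, violating the D-axiom.

Inconsistent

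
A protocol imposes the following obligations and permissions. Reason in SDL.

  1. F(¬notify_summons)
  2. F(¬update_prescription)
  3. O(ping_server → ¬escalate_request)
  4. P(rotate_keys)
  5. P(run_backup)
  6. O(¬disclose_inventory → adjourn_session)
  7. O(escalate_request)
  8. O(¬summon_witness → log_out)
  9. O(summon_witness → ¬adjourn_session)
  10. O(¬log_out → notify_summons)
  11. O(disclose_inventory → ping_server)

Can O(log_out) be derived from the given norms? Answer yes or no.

Premise 7 states O(escalate_request) outright.
Premise 3 is O(ping_server → ¬escalate_request); contrapositively O(escalate_request → ¬ping_server). Since O(escalate_request) holds, K gives O(¬ping_server).
Premise 11 is O(disclose_inventory → ping_server); contrapositively O(¬ping_server → ¬disclose_inventory). Since O(¬ping_server) holds, K gives O(¬disclose_inventory).
With premise 6, O(¬disclose_inventory → adjourn_session), the K-axiom yields O(adjourn_session).
Premise 9, O(summon_witness → ¬adjourn_session), contraposes to O(adjourn_session → ¬summon_witness); with O(adjourn_session) we get O(¬summon_witness).
Premise 8 is O(¬summon_witness → log_out); since O(¬summon_witness), deontic closure gives O(log_out).
Premises 1, 2, 4, 5, 10 do not contribute to this derivation.
So O(log_out) follows.

Yes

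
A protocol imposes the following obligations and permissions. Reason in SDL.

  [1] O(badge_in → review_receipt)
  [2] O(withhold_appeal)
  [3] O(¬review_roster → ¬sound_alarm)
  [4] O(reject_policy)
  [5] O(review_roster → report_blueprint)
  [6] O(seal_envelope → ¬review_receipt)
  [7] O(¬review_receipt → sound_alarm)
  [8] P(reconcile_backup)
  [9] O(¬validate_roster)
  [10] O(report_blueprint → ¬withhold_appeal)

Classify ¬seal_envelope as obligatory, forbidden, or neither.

From premise 2 we have O(withhold_appeal).
Premise 10 is O(report_blueprint → ¬withhold_appeal); contrapositively O(withhold_appeal → ¬report_blueprint). Since O(withhold_appeal) holds, K gives O(¬report_blueprint).
Premise 5 is O(review_roster → report_blueprint); contrapositively O(¬report_blueprint → ¬review_roster). Since O(¬report_blueprint) holds, K gives O(¬review_roster).
Premise 3 is O(¬review_roster → ¬sound_alarm); since O(¬review_roster), deontic closure gives O(¬sound_alarm).
The contrapositive of premise 7 (O(¬review_receipt → sound_alarm)) is O(¬sound_alarm → review_receipt), and O(¬sound_alarm) is already established, so O(review_receipt).
Premise 6 is O(seal_envelope → ¬review_receipt); contrapositively O(review_receipt → ¬seal_envelope). Since O(review_receipt) holds, K gives O(¬seal_envelope).
Premises 1, 4, 8, 9 do not contribute to this derivation.
Hence ¬seal_envelope is obligatory.

Obligatory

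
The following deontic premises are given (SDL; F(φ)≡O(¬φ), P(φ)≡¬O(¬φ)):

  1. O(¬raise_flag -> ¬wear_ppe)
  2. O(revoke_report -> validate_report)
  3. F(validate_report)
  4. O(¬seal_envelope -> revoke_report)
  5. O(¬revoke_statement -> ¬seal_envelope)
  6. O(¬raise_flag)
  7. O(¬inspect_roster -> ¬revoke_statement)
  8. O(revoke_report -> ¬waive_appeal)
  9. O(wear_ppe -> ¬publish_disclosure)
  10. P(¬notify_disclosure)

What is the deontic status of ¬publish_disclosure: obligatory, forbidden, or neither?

Neither

Premise 9 is O(wear_ppe -> ¬publish_disclosure), but O(wear_ppe) is not derivable from the premises, so it does not yield O(¬publish_disclosure).
No premise or chain of K-axiom applications forces O(¬publish_disclosure), and none forces O(publish_disclosure). So ¬publish_disclosure is neither obligatory nor forbidden under these norms.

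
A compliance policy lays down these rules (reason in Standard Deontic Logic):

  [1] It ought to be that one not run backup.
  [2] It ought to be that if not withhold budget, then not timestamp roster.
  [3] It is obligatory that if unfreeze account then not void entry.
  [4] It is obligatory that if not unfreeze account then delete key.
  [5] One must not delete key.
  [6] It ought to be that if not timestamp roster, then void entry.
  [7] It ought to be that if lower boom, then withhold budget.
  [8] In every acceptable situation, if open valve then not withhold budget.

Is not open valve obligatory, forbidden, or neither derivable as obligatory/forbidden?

Obligatory

Premise 5 is F(delete_key), i.e. O(¬delete_key).
Premise 4, O(¬unfreeze_account → delete_key), contraposes to O(¬delete_key → unfreeze_account); with O(¬delete_key) we get O(unfreeze_account).
Applying K to premise 3 (O(unfreeze_account → ¬void_entry)) and O(unfreeze_account) yields O(¬void_entry).
Premise 6, O(¬timestamp_roster → void_entry), contraposes to O(¬void_entry → timestamp_roster); with O(¬void_entry) we get O(timestamp_roster).
The contrapositive of premise 2 (O(¬withhold_budget → ¬timestamp_roster)) is O(timestamp_roster → withhold_budget), and O(timestamp_roster) is already established, so O(withhold_budget).
Premise 8, O(open_valve → ¬withhold_budget), contraposes to O(withhold_budget → ¬open_valve); with O(withhold_budget) we get O(¬open_valve).
Premises 1, 7 do not contribute to this derivation.
Hence ¬open_valve is obligatory.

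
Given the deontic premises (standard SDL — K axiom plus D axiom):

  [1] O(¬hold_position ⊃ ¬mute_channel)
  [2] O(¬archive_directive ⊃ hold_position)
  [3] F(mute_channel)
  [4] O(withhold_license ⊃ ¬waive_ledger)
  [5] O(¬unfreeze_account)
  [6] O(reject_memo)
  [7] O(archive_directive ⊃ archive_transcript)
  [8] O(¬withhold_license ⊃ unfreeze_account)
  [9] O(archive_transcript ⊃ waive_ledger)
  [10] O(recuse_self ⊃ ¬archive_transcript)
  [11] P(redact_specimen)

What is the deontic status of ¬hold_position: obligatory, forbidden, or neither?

From premise 5 we have O(¬unfreeze_account).
Premise 8 is O(¬withhold_license ⊃ unfreeze_account); contrapositively O(¬unfreeze_account ⊃ withhold_license). Since O(¬unfreeze_account) holds, K gives O(withhold_license).
Applying K to premise 4 (O(withhold_license ⊃ ¬waive_ledger)) and O(withhold_license) yields O(¬waive_ledger).
Premise 9 is O(archive_transcript ⊃ waive_ledger); contrapositively O(¬waive_ledger ⊃ ¬archive_transcript). Since O(¬waive_ledger) holds, K gives O(¬archive_transcript).
Premise 7 is O(archive_directive ⊃ archive_transcript); contrapositively O(¬archive_transcript ⊃ ¬archive_directive). Since O(¬archive_transcript) holds, K gives O(¬archive_directive).
Applying K to premise 2 (O(¬archive_directive ⊃ hold_position)) and O(¬archive_directive) yields O(hold_position).
Premises 1, 3, 6, 10, 11 do not contribute to this derivation.
Thus O(hold_position), which is F(¬hold_position): ¬hold_position is forbidden.

Forbidden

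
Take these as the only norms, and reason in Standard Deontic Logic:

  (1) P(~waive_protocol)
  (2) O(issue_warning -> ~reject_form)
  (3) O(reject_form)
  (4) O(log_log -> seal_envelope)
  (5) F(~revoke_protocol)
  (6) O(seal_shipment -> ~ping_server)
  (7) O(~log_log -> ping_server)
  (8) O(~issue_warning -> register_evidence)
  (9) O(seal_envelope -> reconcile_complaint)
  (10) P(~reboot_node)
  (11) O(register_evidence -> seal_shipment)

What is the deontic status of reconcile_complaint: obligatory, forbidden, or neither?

From premise 3 we have O(reject_form).
Premise 2 is O(issue_warning -> ~reject_form); contrapositively O(reject_form -> ~issue_warning). Since O(reject_form) holds, K gives O(~issue_warning).
Premise 8 is O(~issue_warning -> register_evidence); since O(~issue_warning), deontic closure gives O(register_evidence).
From O(register_evidence) and premise 11, O(register_evidence -> seal_shipment), we obtain O(seal_shipment).
Premise 6 is O(seal_shipment -> ~ping_server); since O(seal_shipment), deontic closure gives O(~ping_server).
The contrapositive of premise 7 (O(~log_log -> ping_server)) is O(~ping_server -> log_log), and O(~ping_server) is already established, so O(log_log).
Premise 4 is O(log_log -> seal_envelope); since O(log_log), deontic closure gives O(seal_envelope).
Premise 9 is O(seal_envelope -> reconcile_complaint); since O(seal_envelope), deontic closure gives O(reconcile_complaint).
Premises 1, 5, 10 do not contribute to this derivation.
Hence reconcile_complaint is obligatory.

Obligatory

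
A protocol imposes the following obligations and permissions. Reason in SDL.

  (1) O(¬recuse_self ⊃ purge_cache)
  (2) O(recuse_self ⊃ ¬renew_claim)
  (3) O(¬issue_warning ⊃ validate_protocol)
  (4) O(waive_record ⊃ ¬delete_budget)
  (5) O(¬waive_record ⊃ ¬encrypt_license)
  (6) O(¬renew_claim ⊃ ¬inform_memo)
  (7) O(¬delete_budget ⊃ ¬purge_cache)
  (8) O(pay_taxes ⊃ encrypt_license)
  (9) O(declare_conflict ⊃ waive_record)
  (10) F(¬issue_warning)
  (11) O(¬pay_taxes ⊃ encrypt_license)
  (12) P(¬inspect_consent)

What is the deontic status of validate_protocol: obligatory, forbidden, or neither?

Premise 3 is O(¬issue_warning ⊃ validate_protocol), but O(¬issue_warning) is not derivable from the premises, so it does not yield O(validate_protocol).
No premise or chain of K-axiom applications forces O(validate_protocol), and none forces O(¬validate_protocol). So validate_protocol is neither obligatory nor forbidden under these norms.

Neither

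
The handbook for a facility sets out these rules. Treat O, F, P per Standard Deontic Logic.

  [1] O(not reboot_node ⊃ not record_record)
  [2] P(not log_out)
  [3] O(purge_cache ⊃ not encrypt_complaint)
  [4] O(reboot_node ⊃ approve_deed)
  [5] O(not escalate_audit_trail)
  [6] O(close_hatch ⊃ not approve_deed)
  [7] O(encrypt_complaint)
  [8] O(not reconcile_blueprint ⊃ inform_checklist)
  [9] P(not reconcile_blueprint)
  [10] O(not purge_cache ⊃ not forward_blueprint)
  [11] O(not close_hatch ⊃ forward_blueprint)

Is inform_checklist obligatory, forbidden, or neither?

Premise 8 is O(not reconcile_blueprint ⊃ inform_checklist), but O(not reconcile_blueprint) is not derivable from the premises (the permission P(not reconcile_blueprint) asserts only not O(reconcile_blueprint), not O(not reconcile_blueprint)), so it does not yield O(inform_checklist).
No premise or chain of K-axiom applications forces O(inform_checklist), and none forces O(not inform_checklist). So inform_checklist is neither obligatory nor forbidden under these norms.

Neither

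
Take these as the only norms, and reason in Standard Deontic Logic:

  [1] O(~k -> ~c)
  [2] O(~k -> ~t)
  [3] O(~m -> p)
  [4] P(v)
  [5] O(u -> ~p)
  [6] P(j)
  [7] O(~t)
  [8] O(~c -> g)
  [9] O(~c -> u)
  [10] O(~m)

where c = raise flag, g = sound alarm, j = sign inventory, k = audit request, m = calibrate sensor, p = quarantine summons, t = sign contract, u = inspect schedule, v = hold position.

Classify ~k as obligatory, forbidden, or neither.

Premise 10 states O(~m) outright.
With premise 3, O(~m -> p), the K-axiom yields O(p).
The contrapositive of premise 5 (O(u -> ~p)) is O(p -> ~u), and O(p) is already established, so O(~u).
Premise 9, O(~c -> u), contraposes to O(~u -> c); with O(~u) we get O(c).
The contrapositive of premise 1 (O(~k -> ~c)) is O(c -> k), and O(c) is already established, so O(k).
Premises 2, 4, 6, 7, 8 do not contribute to this derivation.
Thus O(k), which is F(~k): ~k is forbidden.

Forbidden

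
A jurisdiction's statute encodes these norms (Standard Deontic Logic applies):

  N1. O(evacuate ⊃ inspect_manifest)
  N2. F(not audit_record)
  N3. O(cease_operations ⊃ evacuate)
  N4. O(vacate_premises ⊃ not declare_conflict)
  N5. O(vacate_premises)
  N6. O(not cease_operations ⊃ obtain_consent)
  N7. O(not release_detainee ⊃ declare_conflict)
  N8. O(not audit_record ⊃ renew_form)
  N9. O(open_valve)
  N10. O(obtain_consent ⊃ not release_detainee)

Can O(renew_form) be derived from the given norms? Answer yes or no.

Premise 8 is O(not audit_record ⊃ renew_form), but O(not audit_record) is not derivable from the premises, so it does not yield O(renew_form).
No other premise forces O(renew_form). An ideal world satisfying every premise can still have renew_form false, so O(renew_form) is not derivable.

No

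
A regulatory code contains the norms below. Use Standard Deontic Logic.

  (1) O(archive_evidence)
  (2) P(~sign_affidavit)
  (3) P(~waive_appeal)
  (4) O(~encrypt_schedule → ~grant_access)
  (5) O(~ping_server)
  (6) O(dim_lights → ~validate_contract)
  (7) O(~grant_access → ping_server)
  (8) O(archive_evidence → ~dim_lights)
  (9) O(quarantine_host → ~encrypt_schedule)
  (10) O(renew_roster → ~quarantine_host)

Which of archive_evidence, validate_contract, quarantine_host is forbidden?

Premise 5 gives O(~ping_server).
The contrapositive of premise 7 (O(~grant_access → ping_server)) is O(~ping_server → grant_access), and O(~ping_server) is already established, so O(grant_access).
Premise 4, O(~encrypt_schedule → ~grant_access), contraposes to O(grant_access → encrypt_schedule); with O(grant_access) we get O(encrypt_schedule).
Premise 9 is O(quarantine_host → ~encrypt_schedule); contrapositively O(encrypt_schedule → ~quarantine_host). Since O(encrypt_schedule) holds, K gives O(~quarantine_host).
So O(~quarantine_host) holds, i.e. quarantine_host is forbidden. None of the other listed options is forbidden under the premises.

quarantine_host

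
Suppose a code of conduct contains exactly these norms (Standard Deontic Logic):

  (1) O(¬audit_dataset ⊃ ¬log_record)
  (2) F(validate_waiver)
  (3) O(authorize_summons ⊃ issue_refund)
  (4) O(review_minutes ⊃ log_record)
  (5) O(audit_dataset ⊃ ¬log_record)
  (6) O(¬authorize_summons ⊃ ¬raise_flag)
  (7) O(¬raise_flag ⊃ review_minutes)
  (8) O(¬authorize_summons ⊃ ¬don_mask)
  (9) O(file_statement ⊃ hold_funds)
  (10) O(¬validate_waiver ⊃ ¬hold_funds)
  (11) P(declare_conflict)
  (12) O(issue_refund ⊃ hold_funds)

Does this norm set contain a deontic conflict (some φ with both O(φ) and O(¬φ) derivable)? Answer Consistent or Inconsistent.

Inconsistent

Premises 1 and 5 are O(¬audit_dataset ⊃ ¬log_record) and O(audit_dataset ⊃ ¬log_record); every ideal world satisfies ¬audit_dataset or audit_dataset, so in either case ¬log_record holds — hence O(¬log_record).
Premise 4 is O(review_minutes ⊃ log_record); contrapositively O(¬log_record ⊃ ¬review_minutes). Since O(¬log_record) holds, K gives O(¬review_minutes).
The contrapositive of premise 7 (O(¬raise_flag ⊃ review_minutes)) is O(¬review_minutes ⊃ raise_flag), and O(¬review_minutes) is already established, so O(raise_flag).
The contrapositive of premise 6 (O(¬authorize_summons ⊃ ¬raise_flag)) is O(raise_flag ⊃ authorize_summons), and O(raise_flag) is already established, so O(authorize_summons).
From O(authorize_summons) and premise 3, O(authorize_summons ⊃ issue_refund), we obtain O(issue_refund).
With premise 12, O(issue_refund ⊃ hold_funds), the K-axiom yields O(hold_funds).
The contrapositive of premise 10 (O(¬validate_waiver ⊃ ¬hold_funds)) is O(hold_funds ⊃ validate_waiver), and O(hold_funds) is already established, so O(validate_waiver).
Yet premise 2 is F(validate_waiver), i.e. O(¬validate_waiver).
We now have both O(validate_waiver) and O(¬validate_waiver) — validate_waiver is simultaneously obligatory and forbidden, violating the D-axiom.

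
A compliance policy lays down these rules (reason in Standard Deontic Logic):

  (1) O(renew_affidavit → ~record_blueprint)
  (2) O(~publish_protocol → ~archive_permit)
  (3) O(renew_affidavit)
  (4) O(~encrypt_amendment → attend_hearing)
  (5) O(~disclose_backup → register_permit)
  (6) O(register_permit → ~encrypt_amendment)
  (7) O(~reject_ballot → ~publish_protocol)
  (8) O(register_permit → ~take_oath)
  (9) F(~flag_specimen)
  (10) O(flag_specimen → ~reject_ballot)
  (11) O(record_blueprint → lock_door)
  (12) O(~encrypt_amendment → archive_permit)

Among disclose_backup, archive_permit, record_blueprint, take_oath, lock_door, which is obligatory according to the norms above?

Premise 9, F(~flag_specimen), is equivalent to O(flag_specimen).
From O(flag_specimen) and premise 10, O(flag_specimen → ~reject_ballot), we obtain O(~reject_ballot).
Premise 7 is O(~reject_ballot → ~publish_protocol); since O(~reject_ballot), deontic closure gives O(~publish_protocol).
With premise 2, O(~publish_protocol → ~archive_permit), the K-axiom yields O(~archive_permit).
Premise 12 is O(~encrypt_amendment → archive_permit); contrapositively O(~archive_permit → encrypt_amendment). Since O(~archive_permit) holds, K gives O(encrypt_amendment).
Premise 6 is O(register_permit → ~encrypt_amendment); contrapositively O(encrypt_amendment → ~register_permit). Since O(encrypt_amendment) holds, K gives O(~register_permit).
Premise 5, O(~disclose_backup → register_permit), contraposes to O(~register_permit → disclose_backup); with O(~register_permit) we get O(disclose_backup).
So O(disclose_backup) holds — disclose_backup is obligatory. None of the other listed options is made obligatory by any chain of premises.

disclose_backup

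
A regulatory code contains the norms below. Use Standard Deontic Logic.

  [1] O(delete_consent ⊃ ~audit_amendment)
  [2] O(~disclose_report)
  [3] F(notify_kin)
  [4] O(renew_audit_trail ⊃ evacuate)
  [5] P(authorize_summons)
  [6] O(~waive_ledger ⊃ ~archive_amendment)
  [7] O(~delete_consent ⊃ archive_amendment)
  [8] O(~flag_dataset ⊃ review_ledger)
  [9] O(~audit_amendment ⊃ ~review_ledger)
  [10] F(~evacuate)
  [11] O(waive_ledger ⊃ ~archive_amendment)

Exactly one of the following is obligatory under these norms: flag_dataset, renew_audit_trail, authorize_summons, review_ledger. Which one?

flag_dataset

By case analysis on waive_ledger: premise 11 gives O(waive_ledger ⊃ ~archive_amendment) and premise 6 gives O(~waive_ledger ⊃ ~archive_amendment), so O(~archive_amendment) either way.
The contrapositive of premise 7 (O(~delete_consent ⊃ archive_amendment)) is O(~archive_amendment ⊃ delete_consent), and O(~archive_amendment) is already established, so O(delete_consent).
Premise 1 is O(delete_consent ⊃ ~audit_amendment); since O(delete_consent), deontic closure gives O(~audit_amendment).
Premise 9 is O(~audit_amendment ⊃ ~review_ledger); since O(~audit_amendment), deontic closure gives O(~review_ledger).
The contrapositive of premise 8 (O(~flag_dataset ⊃ review_ledger)) is O(~review_ledger ⊃ flag_dataset), and O(~review_ledger) is already established, so O(flag_dataset).
So O(flag_dataset) holds — flag_dataset is obligatory. None of the other listed options is made obligatory by any chain of premises.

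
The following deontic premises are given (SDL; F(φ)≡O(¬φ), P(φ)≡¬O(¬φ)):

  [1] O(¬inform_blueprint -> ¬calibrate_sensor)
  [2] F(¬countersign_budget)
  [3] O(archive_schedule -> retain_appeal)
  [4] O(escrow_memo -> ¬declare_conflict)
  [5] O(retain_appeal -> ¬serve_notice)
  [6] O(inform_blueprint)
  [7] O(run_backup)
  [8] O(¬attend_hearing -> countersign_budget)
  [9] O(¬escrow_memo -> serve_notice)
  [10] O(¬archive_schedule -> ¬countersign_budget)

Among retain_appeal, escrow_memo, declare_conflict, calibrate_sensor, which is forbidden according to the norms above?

F(¬countersign_budget) at premise 2 means O(countersign_budget).
Premise 10 is O(¬archive_schedule -> ¬countersign_budget); contrapositively O(countersign_budget -> archive_schedule). Since O(countersign_budget) holds, K gives O(archive_schedule).
From O(archive_schedule) and premise 3, O(archive_schedule -> retain_appeal), we obtain O(retain_appeal).
Applying K to premise 5 (O(retain_appeal -> ¬serve_notice)) and O(retain_appeal) yields O(¬serve_notice).
The contrapositive of premise 9 (O(¬escrow_memo -> serve_notice)) is O(¬serve_notice -> escrow_memo), and O(¬serve_notice) is already established, so O(escrow_memo).
With premise 4, O(escrow_memo -> ¬declare_conflict), the K-axiom yields O(¬declare_conflict).
So O(¬declare_conflict) holds, i.e. declare_conflict is forbidden. None of the other listed options is forbidden under the premises.

declare_conflict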